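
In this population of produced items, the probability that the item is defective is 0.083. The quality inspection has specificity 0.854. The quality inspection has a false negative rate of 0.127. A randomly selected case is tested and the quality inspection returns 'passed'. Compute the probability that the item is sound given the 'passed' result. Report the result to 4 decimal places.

Write H for 'the item is defective'. Prior odds H:¬H = 0.083/0.917 = 0.090513. For the 'passed' outcome, the likelihood ratio is 0.127/0.854 = 0.14871.
Posterior odds = 0.090513 × 0.14871 = 0.013460, so P(H|E) = 0.013460/(1+0.013460) = 0.0133. Then P(¬H|E) = 1 − 0.0133 = 0.9867.

P(¬H | E) ≈ 0.9867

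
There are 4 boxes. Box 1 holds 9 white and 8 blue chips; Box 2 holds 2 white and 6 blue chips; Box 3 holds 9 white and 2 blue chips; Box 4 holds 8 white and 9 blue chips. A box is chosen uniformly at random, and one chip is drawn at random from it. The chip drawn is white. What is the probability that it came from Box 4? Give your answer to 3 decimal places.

P(white|Box 1) = 0.5294; P(white|Box 2) = 0.25; P(white|Box 3) = 0.8182; P(white|Box 4) = 0.4706.
Prior × likelihood for each source: 0.25·0.5294=0.1324, 0.25·0.25=0.06250, 0.25·0.8182=0.2045, 0.25·0.4706=0.1176. Summing gives P(white) = 0.51705.
P(Box 4 | white) = 0.1176 / 0.51705 = 0.228.

Posterior probability ≈ 0.228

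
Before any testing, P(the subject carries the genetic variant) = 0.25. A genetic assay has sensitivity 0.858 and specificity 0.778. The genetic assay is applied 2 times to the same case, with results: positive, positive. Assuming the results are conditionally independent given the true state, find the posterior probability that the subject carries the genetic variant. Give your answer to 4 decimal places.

Let H be the event that the subject carries the genetic variant; start with P(H) = 0.25. P('positive'|H) = 0.858, P('positive'|¬H) = 0.222.
Update on result 1 ('positive'): P(H) ← 0.858·0.2500 / (0.858·0.2500 + 0.222·0.7500) = 0.21450/0.38100 = 0.5630.
Update on result 2 ('positive'): P(H) ← 0.858·0.5630 / (0.858·0.5630 + 0.222·0.4370) = 0.48305/0.58006 = 0.8327.

Posterior P(H) ≈ 0.8327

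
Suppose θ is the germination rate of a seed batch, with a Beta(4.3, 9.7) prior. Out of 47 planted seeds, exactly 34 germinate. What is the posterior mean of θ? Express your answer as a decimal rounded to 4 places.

Observing 34 successes and 13 failures updates Beta(4.3, 9.7) by adding the success and failure counts to the two shape parameters: α = 4.3+34 = 38.3, β = 9.7+13 = 22.7.
E[θ | data] = 38.3/(38.3+22.7) = 0.6279.

Posterior mean ≈ 0.6279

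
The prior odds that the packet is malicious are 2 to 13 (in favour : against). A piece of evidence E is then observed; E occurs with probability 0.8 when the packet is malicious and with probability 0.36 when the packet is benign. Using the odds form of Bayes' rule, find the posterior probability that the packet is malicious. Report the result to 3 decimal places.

Prior odds = 2/13 = 0.15385. In log-odds, ln(0.15385) = -1.8718.
Add log likelihood ratio: ln(2.2222) = 0.79851.
Posterior log-odds = -1.0733, so posterior odds = exp(-1.0733) = 0.34188. Converting, P(H|E) = 0.34188/1.3419 = 0.255.

Posterior probability ≈ 0.255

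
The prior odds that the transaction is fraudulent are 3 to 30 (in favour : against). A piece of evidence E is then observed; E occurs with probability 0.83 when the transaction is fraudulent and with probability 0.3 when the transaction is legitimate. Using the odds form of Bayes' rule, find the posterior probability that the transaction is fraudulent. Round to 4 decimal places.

Prior odds = 3/30 = 0.10000. In log-odds, ln(0.10000) = -2.3026.
Add log likelihood ratio: ln(2.7667) = 1.0176.
Posterior log-odds = -1.2849, so posterior odds = exp(-1.2849) = 0.27667. Converting, P(H|E) = 0.27667/1.2767 = 0.2167.

Posterior probability ≈ 0.2167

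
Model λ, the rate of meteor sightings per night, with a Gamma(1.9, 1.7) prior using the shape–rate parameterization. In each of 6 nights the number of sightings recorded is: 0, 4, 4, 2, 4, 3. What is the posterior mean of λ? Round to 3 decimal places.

Posterior mean ≈ 2.455

The Poisson likelihood adds the total count to the shape and the number of exposure periods to the rate. Here ∑xᵢ = 17 and n = 6, so shape 1.9→18.9 and rate 1.7→7.7.
Posterior mean = shape/rate = 18.9/7.7 = 2.455.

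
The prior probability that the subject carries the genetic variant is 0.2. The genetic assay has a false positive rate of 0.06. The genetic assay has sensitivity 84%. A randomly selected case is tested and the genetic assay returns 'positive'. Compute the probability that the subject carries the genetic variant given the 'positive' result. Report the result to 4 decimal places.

P(H | E) ≈ 0.7778

Write H for 'the subject carries the genetic variant'. Prior odds H:¬H = 0.2/0.8 = 0.25000. For the 'positive' outcome, the likelihood ratio is 0.84/0.06 = 14.000.
Posterior odds = 0.25000 × 14.000 = 3.5000, so P(H|E) = 3.5000/(1+3.5000) = 0.7778.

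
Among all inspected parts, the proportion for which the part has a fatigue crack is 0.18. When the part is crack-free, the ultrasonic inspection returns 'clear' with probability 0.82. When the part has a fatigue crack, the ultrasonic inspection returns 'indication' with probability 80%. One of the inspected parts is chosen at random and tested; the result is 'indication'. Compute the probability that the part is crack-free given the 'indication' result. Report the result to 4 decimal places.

Let H be the event that the part has a fatigue crack. P(H) = 0.18, so P(¬H) = 0.82. With E the 'indication' result, P(E|H) = 0.8 and P(E|¬H) = 0.18.
P(E) = 0.8·0.18 + 0.18·0.82 = 0.14400 + 0.14760 = 0.29160.
By Bayes' theorem, P(H|E) = 0.14400 / 0.29160 = 0.4938. Hence P(¬H|E) = 1 − 0.4938 = 0.5062.

P(¬H | E) ≈ 0.5062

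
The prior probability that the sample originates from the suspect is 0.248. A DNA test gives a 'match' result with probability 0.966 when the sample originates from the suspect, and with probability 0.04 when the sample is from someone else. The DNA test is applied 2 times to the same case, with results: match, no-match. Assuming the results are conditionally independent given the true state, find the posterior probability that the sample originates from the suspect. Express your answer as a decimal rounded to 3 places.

Posterior P(H) ≈ 0.220

Let H be the event that the sample originates from the suspect; start with P(H) = 0.248. P('match'|H) = 0.966, P('match'|¬H) = 0.04.
Update on result 1 ('match'): P(H) ← 0.966·0.2480 / (0.966·0.2480 + 0.04·0.7520) = 0.23957/0.26965 = 0.8884.
Update on result 2 ('no-match'): P(H) ← 0.034·0.8884 / (0.034·0.8884 + 0.96·0.1116) = 0.030207/0.13730 = 0.2200.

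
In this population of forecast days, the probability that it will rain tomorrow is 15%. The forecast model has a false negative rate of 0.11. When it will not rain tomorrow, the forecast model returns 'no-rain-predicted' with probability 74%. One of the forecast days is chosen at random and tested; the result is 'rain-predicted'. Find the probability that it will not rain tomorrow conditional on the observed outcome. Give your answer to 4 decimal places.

Let H be the event that it will rain tomorrow. P(H) = 0.15, so P(¬H) = 0.85. With E the 'rain-predicted' result, P(E|H) = 0.89 and P(E|¬H) = 0.26.
P(E) = 0.89·0.15 + 0.26·0.85 = 0.13350 + 0.22100 = 0.35450.
By Bayes' theorem, P(H|E) = 0.13350 / 0.35450 = 0.3766. Hence P(¬H|E) = 1 − 0.3766 = 0.6234.

P(¬H | E) ≈ 0.6234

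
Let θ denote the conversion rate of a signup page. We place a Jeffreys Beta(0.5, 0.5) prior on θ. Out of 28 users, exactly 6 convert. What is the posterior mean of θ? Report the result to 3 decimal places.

The binomial likelihood is conjugate to the Beta prior: with 6 successes and 22 failures, the posterior is Beta(0.5+6, 0.5+22) = Beta(6.5, 22.5).
E[θ | data] = 6.5/(6.5+22.5) = 0.224.

Posterior mean ≈ 0.224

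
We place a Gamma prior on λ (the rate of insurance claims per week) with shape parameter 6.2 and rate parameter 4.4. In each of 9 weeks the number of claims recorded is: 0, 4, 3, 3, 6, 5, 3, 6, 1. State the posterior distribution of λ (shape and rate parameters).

The Poisson likelihood adds the total count to the shape and the number of exposure periods to the rate. Here ∑xᵢ = 31 and n = 9, so shape 6.2→37.2 and rate 4.4→13.4.

Posterior: Gamma(shape=37.2, rate=13.4)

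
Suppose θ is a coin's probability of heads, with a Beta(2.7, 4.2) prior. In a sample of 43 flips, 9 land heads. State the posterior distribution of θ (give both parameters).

Posterior: Beta(11.7, 38.2)

The binomial likelihood is conjugate to the Beta prior: with 9 successes and 34 failures, the posterior is Beta(2.7+9, 4.2+34) = Beta(11.7, 38.2).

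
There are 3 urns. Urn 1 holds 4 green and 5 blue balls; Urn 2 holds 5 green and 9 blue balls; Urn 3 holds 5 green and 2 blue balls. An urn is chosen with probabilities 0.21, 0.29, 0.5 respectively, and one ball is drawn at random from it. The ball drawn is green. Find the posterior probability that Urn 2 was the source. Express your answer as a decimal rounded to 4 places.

Tabulate prior·likelihood by source: [1] prior 0.21, lik 0.4444, product 0.09333; [2] prior 0.29, lik 0.3571, product 0.1036; [3] prior 0.5, lik 0.7143, product 0.3571.
Normalizing constant = 0.55405; the posterior for Urn 2 is its product over the sum, 0.1036/0.55405 = 0.1869.

Posterior probability ≈ 0.1869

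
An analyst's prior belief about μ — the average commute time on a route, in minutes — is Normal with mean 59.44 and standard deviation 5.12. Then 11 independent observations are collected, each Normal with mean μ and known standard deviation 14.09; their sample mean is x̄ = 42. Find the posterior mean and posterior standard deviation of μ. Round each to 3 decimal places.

Posterior mean ≈ 49.111; posterior SD ≈ 3.269

Prior precision 1/τ₀² = 1/5.12² = 0.0381470; data precision n/σ² = 11/14.09² = 0.0554078.
Posterior precision = 0.0381470 + 0.0554078 = 0.0935547, giving posterior SD = 1/√0.0935547 = 3.269.
Posterior mean = (0.0381470·59.44 + 0.0554078·42) / 0.0935547 = 49.111.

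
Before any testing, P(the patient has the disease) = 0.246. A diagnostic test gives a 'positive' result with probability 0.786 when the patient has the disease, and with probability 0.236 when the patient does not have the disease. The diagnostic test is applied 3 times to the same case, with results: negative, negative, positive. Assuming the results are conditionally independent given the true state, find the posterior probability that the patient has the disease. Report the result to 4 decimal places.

Posterior P(H) ≈ 0.0786

Let H be the event that the patient has the disease; start with P(H) = 0.246. P('positive'|H) = 0.786, P('positive'|¬H) = 0.236.
Update on result 1 ('negative'): P(H) ← 0.214·0.2460 / (0.214·0.2460 + 0.764·0.7540) = 0.052644/0.62870 = 0.0837.
Update on result 2 ('negative'): P(H) ← 0.214·0.0837 / (0.214·0.0837 + 0.764·0.9163) = 0.017919/0.71795 = 0.0250.
Update on result 3 ('positive'): P(H) ← 0.786·0.0250 / (0.786·0.0250 + 0.236·0.9750) = 0.019618/0.24973 = 0.0786.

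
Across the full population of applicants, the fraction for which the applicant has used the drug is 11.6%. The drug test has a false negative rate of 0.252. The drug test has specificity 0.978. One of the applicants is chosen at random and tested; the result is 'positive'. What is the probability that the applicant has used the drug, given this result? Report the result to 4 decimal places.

P(H | E) ≈ 0.8169

Let H be the event that the applicant has used the drug. P(H) = 0.116, so P(¬H) = 0.884. With E the 'positive' result, P(E|H) = 0.748 and P(E|¬H) = 0.022.
P(E) = 0.748·0.116 + 0.022·0.884 = 0.086768 + 0.019448 = 0.10622.
By Bayes' theorem, P(H|E) = 0.086768 / 0.10622 = 0.8169.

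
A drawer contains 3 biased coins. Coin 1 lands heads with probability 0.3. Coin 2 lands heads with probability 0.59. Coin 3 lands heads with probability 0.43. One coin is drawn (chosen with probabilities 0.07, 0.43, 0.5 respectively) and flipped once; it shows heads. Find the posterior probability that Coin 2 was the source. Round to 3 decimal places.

P(heads|C1) = 0.3; P(heads|C2) = 0.59; P(heads|C3) = 0.43.
Prior × likelihood for each source: 0.07·0.3=0.02100, 0.43·0.59=0.2537, 0.5·0.43=0.2150. Summing gives P(heads) = 0.48970.
P(Coin 2 | heads) = 0.2537 / 0.48970 = 0.518.

Posterior probability ≈ 0.518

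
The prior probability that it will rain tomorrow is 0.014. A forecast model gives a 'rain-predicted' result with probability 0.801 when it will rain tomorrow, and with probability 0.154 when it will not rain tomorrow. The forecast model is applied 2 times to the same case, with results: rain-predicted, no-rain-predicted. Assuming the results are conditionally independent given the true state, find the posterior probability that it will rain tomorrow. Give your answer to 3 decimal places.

With H the event that it will rain tomorrow, the joint likelihood of the observed sequence is P(data|H) = 0.801·0.199 = 0.15940 and P(data|¬H) = 0.154·0.846 = 0.13028.
Bayes: P(H|data) = 0.014·0.15940 / (0.014·0.15940 + 0.986·0.13028) = 0.0022316/0.13069 = 0.0171.

Posterior P(H) ≈ 0.017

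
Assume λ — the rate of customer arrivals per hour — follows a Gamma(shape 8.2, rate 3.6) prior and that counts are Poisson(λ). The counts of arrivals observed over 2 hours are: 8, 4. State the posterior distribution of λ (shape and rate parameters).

Posterior: Gamma(shape=20.2, rate=5.6)

Total count ∑xᵢ = 12 over n = 2 hours.
Gamma is conjugate to the Poisson likelihood: posterior is Gamma(shape = 8.2+12 = 20.2, rate = 3.6+2 = 5.6).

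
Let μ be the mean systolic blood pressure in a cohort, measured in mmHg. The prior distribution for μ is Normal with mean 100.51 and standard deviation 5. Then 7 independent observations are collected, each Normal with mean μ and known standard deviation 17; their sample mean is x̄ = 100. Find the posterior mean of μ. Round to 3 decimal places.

With known σ, the Normal prior is conjugate. Weight on the data is w = (n/σ²)/(n/σ² + 1/τ₀²) = 0.0242215/(0.0242215+0.0400000) = 0.37716.
Posterior mean = w·x̄ + (1−w)·μ₀ = 0.37716·100 + 0.62284·100.51 = 100.318.

Posterior mean ≈ 100.318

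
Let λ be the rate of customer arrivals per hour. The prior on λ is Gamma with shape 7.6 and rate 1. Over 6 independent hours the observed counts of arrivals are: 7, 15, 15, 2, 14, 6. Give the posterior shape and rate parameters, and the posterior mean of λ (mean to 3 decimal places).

Posterior: Gamma(shape=66.6, rate=7); mean ≈ 9.514

The Poisson likelihood adds the total count to the shape and the number of exposure periods to the rate. Here ∑xᵢ = 59 and n = 6, so shape 7.6→66.6 and rate 1→7.
Posterior mean = shape/rate = 66.6/7 = 9.514.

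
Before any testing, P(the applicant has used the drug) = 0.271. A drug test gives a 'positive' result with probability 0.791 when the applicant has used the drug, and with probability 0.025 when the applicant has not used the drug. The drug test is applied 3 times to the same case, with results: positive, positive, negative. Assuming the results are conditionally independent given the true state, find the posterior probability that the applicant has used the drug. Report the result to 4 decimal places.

Posterior P(H) ≈ 0.9876

Let H be the event that the applicant has used the drug; start with P(H) = 0.271. P('positive'|H) = 0.791, P('positive'|¬H) = 0.025.
Update on result 1 ('positive'): P(H) ← 0.791·0.2710 / (0.791·0.2710 + 0.025·0.7290) = 0.21436/0.23259 = 0.9216.
Update on result 2 ('positive'): P(H) ← 0.791·0.9216 / (0.791·0.9216 + 0.025·0.0784) = 0.72902/0.73098 = 0.9973.
Update on result 3 ('negative'): P(H) ← 0.209·0.9973 / (0.209·0.9973 + 0.975·0.0027) = 0.20844/0.21105 = 0.9876.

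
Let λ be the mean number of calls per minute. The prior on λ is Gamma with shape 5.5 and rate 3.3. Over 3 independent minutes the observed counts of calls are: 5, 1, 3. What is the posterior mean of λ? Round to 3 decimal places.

The Poisson likelihood adds the total count to the shape and the number of exposure periods to the rate. Here ∑xᵢ = 9 and n = 3, so shape 5.5→14.5 and rate 3.3→6.3.
Posterior mean = shape/rate = 14.5/6.3 = 2.302.

Posterior mean ≈ 2.302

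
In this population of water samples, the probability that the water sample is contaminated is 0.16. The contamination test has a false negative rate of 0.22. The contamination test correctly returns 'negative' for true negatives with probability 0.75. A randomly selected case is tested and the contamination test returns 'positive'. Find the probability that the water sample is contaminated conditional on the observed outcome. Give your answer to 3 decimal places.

Let H be the event that the water sample is contaminated. P(H) = 0.16, so P(¬H) = 0.84. With E the 'positive' result, P(E|H) = 0.78 and P(E|¬H) = 0.25.
P(E) = 0.78·0.16 + 0.25·0.84 = 0.12480 + 0.21000 = 0.33480.
By Bayes' theorem, P(H|E) = 0.12480 / 0.33480 = 0.373.

P(H | E) ≈ 0.373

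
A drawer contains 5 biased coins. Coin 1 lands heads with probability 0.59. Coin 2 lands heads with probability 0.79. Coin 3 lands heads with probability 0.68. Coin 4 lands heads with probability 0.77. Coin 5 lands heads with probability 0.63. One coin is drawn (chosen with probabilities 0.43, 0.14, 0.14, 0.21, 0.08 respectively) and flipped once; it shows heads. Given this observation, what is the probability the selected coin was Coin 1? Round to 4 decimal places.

Tabulate prior·likelihood by source: [1] prior 0.43, lik 0.59, product 0.2537; [2] prior 0.14, lik 0.79, product 0.1106; [3] prior 0.14, lik 0.68, product 0.09520; [4] prior 0.21, lik 0.77, product 0.1617; [5] prior 0.08, lik 0.63, product 0.05040.
Normalizing constant = 0.67160; the posterior for Coin 1 is its product over the sum, 0.2537/0.67160 = 0.3778.

Posterior probability ≈ 0.3778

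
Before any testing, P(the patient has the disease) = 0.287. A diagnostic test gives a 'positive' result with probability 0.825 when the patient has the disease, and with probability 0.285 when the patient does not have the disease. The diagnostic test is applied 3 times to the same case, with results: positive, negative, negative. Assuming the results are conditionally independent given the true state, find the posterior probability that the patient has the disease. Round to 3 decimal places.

Posterior P(H) ≈ 0.065

Let H be the event that the patient has the disease; start with P(H) = 0.287. P('positive'|H) = 0.825, P('positive'|¬H) = 0.285.
Update on result 1 ('positive'): P(H) ← 0.825·0.2870 / (0.825·0.2870 + 0.285·0.7130) = 0.23677/0.43998 = 0.5381.
Update on result 2 ('negative'): P(H) ← 0.175·0.5381 / (0.175·0.5381 + 0.715·0.4619) = 0.094176/0.42440 = 0.2219.
Update on result 3 ('negative'): P(H) ← 0.175·0.2219 / (0.175·0.2219 + 0.715·0.7781) = 0.038833/0.59517 = 0.0652.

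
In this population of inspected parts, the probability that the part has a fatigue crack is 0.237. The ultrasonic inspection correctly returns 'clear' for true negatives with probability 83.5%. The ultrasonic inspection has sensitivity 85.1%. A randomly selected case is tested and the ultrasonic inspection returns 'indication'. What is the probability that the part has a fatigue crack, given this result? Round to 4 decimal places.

Write H for 'the part has a fatigue crack'. Prior odds H:¬H = 0.237/0.763 = 0.31062. For the 'indication' outcome, the likelihood ratio is 0.851/0.165 = 5.1576.
Posterior odds = 0.31062 × 5.1576 = 1.6020, so P(H|E) = 1.6020/(1+1.6020) = 0.6157.

P(H | E) ≈ 0.6157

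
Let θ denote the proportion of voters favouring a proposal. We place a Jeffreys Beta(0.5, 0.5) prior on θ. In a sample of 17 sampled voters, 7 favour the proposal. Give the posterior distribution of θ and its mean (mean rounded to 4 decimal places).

Observing 7 successes and 10 failures updates Beta(0.5, 0.5) by adding the success and failure counts to the two shape parameters: α = 0.5+7 = 7.5, β = 0.5+10 = 10.5.
E[θ | data] = 7.5/(7.5+10.5) = 0.4167.

Posterior: Beta(7.5, 10.5); mean ≈ 0.4167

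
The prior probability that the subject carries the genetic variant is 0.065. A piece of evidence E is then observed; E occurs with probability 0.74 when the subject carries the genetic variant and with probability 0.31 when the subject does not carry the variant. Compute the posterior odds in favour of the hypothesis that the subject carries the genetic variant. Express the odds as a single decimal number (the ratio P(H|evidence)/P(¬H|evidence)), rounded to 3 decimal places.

Posterior odds ≈ 0.166

Prior odds = 0.065/(1−0.065) = 0.069519. In log-odds, ln(0.069519) = -2.6662.
Add log likelihood ratio: ln(2.3871) = 0.87008.
Posterior log-odds = -1.7961, so posterior odds = exp(-1.7961) = 0.16595.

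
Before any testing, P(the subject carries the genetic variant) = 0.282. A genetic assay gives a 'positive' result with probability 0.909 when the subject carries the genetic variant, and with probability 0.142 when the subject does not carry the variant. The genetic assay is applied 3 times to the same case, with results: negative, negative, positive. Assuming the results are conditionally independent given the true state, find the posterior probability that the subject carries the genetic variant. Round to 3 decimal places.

Posterior P(H) ≈ 0.028

With H the event that the subject carries the genetic variant, the joint likelihood of the observed sequence is P(data|H) = 0.091·0.091·0.909 = 0.0075274 and P(data|¬H) = 0.858·0.858·0.142 = 0.10454.
Bayes: P(H|data) = 0.282·0.0075274 / (0.282·0.0075274 + 0.718·0.10454) = 0.0021227/0.077179 = 0.0275.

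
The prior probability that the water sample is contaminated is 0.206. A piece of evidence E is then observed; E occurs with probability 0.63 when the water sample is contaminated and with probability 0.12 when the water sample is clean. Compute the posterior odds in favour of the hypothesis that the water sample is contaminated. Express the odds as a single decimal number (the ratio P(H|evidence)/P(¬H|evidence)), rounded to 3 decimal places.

Posterior odds ≈ 1.362

Prior odds = 0.206/(1−0.206) = 0.25945.
Likelihood ratio for E = 0.63/0.12 = 5.2500.
Posterior odds = prior odds × LR = 1.3621.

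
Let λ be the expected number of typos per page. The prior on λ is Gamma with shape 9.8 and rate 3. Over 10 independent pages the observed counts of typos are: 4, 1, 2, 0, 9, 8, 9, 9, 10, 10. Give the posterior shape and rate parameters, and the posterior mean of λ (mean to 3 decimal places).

Total count ∑xᵢ = 62 over n = 10 pages.
Gamma is conjugate to the Poisson likelihood: posterior is Gamma(shape = 9.8+62 = 71.8, rate = 3+10 = 13).
Posterior mean = shape/rate = 71.8/13 = 5.523.

Posterior: Gamma(shape=71.8, rate=13); mean ≈ 5.523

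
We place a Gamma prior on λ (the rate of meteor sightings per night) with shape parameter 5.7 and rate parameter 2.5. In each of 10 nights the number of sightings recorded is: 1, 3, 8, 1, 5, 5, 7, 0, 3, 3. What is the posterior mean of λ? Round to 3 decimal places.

The Poisson likelihood adds the total count to the shape and the number of exposure periods to the rate. Here ∑xᵢ = 36 and n = 10, so shape 5.7→41.7 and rate 2.5→12.5.
E[λ | data] = 41.7/12.5 = 3.336.

Posterior mean ≈ 3.336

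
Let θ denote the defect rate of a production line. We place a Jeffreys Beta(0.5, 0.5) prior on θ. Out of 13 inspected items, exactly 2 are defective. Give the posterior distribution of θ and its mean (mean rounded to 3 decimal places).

Posterior: Beta(2.5, 11.5); mean ≈ 0.179

The binomial likelihood is conjugate to the Beta prior: with 2 successes and 11 failures, the posterior is Beta(0.5+2, 0.5+11) = Beta(2.5, 11.5).
E[θ | data] = 2.5/(2.5+11.5) = 0.179.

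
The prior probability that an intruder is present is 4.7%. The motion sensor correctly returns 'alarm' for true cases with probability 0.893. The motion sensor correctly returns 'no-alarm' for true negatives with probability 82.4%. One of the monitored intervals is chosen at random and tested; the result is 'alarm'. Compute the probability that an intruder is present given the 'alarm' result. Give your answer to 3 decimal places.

P(H | E) ≈ 0.200

Write H for 'an intruder is present'. Prior odds H:¬H = 0.047/0.953 = 0.049318. For the 'alarm' outcome, the likelihood ratio is 0.893/0.176 = 5.0739.
Posterior odds = 0.049318 × 5.0739 = 0.25023, so P(H|E) = 0.25023/(1+0.25023) = 0.200.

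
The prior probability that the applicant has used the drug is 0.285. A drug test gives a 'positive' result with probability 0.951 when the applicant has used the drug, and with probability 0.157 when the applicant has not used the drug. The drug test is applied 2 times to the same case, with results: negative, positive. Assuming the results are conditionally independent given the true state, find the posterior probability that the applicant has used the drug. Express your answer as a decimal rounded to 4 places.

Let H be the event that the applicant has used the drug; start with P(H) = 0.285. P('positive'|H) = 0.951, P('positive'|¬H) = 0.157.
Update on result 1 ('negative'): P(H) ← 0.049·0.2850 / (0.049·0.2850 + 0.843·0.7150) = 0.013965/0.61671 = 0.0226.
Update on result 2 ('positive'): P(H) ← 0.951·0.0226 / (0.951·0.0226 + 0.157·0.9774) = 0.021535/0.17498 = 0.1231.

Posterior P(H) ≈ 0.1231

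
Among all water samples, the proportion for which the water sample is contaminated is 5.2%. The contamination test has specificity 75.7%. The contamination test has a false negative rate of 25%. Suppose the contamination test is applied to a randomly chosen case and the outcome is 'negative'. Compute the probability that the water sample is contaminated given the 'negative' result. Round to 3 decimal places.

P(H | E) ≈ 0.018

Write H for 'the water sample is contaminated'. Prior odds H:¬H = 0.052/0.948 = 0.054852. For the 'negative' outcome, the likelihood ratio is 0.25/0.757 = 0.33025.
Posterior odds = 0.054852 × 0.33025 = 0.018115, so P(H|E) = 0.018115/(1+0.018115) = 0.018.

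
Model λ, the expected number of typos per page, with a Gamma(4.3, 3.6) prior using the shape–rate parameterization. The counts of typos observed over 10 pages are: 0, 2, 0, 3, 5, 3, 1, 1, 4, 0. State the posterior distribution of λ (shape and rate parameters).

The Poisson likelihood adds the total count to the shape and the number of exposure periods to the rate. Here ∑xᵢ = 19 and n = 10, so shape 4.3→23.3 and rate 3.6→13.6.

Posterior: Gamma(shape=23.3, rate=13.6)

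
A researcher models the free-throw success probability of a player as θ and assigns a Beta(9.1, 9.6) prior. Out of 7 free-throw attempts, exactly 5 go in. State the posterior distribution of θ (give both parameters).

Observing 5 successes and 2 failures updates Beta(9.1, 9.6) by adding the success and failure counts to the two shape parameters: α = 9.1+5 = 14.1, β = 9.6+2 = 11.6.

Posterior: Beta(14.1, 11.6)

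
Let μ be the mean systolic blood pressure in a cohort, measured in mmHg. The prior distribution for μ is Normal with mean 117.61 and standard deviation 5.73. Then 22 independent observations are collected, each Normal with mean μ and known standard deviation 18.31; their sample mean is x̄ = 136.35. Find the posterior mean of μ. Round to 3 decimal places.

Posterior mean ≈ 130.409

Prior precision 1/τ₀² = 1/5.73² = 0.0304573; data precision n/σ² = 22/18.31² = 0.0656215.
Posterior precision = 0.0304573 + 0.0656215 = 0.0960787.
Posterior mean = (0.0304573·117.61 + 0.0656215·136.35) / 0.0960787 = 130.409.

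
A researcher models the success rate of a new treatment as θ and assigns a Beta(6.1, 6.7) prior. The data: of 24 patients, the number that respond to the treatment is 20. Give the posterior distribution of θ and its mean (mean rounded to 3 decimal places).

Posterior: Beta(26.1, 10.7); mean ≈ 0.709

Observing 20 successes and 4 failures updates Beta(6.1, 6.7) by adding the success and failure counts to the two shape parameters: α = 6.1+20 = 26.1, β = 6.7+4 = 10.7.
E[θ | data] = 26.1/(26.1+10.7) = 0.709.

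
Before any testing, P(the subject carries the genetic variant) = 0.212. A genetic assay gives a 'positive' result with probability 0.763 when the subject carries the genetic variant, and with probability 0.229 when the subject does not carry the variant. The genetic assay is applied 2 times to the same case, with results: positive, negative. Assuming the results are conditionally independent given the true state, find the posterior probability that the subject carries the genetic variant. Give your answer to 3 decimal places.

Posterior P(H) ≈ 0.216

With H the event that the subject carries the genetic variant, the joint likelihood of the observed sequence is P(data|H) = 0.763·0.237 = 0.18083 and P(data|¬H) = 0.229·0.771 = 0.17656.
Bayes: P(H|data) = 0.212·0.18083 / (0.212·0.18083 + 0.788·0.17656) = 0.038336/0.17746 = 0.2160.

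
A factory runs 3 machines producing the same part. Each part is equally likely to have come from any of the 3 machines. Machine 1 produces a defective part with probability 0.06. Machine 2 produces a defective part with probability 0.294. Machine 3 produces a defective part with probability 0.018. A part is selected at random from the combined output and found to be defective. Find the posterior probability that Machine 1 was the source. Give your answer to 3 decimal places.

P(defective|M1) = 0.06; P(defective|M2) = 0.294; P(defective|M3) = 0.018.
Prior × likelihood for each source: 0.333333·0.06=0.02000, 0.333333·0.294=0.09800, 0.333333·0.018=0.006000. Summing gives P(defective) = 0.12400.
P(Machine 1 | defective) = 0.02000 / 0.12400 = 0.161.

Posterior probability ≈ 0.161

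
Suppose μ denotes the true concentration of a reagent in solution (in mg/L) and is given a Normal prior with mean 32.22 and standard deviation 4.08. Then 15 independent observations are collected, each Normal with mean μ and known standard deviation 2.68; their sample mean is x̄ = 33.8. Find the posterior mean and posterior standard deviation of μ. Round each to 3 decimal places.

Posterior mean ≈ 33.756; posterior SD ≈ 0.682

With known σ, the Normal prior is conjugate. Weight on the data is w = (n/σ²)/(n/σ² + 1/τ₀²) = 2.08844/(2.08844+0.0600730) = 0.97204.
Posterior mean = w·x̄ + (1−w)·μ₀ = 0.97204·33.8 + 0.027960·32.22 = 33.756. Posterior variance = 1/(2.08844+0.0600730) = 0.465439, so SD = 0.682.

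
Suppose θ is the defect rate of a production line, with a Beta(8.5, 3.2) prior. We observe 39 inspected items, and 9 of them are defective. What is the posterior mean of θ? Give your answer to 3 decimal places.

Posterior mean ≈ 0.345

Observing 9 successes and 30 failures updates Beta(8.5, 3.2) by adding the success and failure counts to the two shape parameters: α = 8.5+9 = 17.5, β = 3.2+30 = 33.2.
E[θ | data] = 17.5/(17.5+33.2) = 0.345.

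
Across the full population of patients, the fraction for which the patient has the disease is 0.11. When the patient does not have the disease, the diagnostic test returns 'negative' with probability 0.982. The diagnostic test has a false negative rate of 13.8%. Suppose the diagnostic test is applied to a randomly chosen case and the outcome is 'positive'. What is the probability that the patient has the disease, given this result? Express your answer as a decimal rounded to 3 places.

P(H | E) ≈ 0.855

Write H for 'the patient has the disease'. Prior odds H:¬H = 0.11/0.89 = 0.12360. For the 'positive' outcome, the likelihood ratio is 0.862/0.018 = 47.889.
Posterior odds = 0.12360 × 47.889 = 5.9189, so P(H|E) = 5.9189/(1+5.9189) = 0.855.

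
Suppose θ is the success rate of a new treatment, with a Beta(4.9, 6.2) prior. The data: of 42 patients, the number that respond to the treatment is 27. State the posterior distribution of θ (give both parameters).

Observing 27 successes and 15 failures updates Beta(4.9, 6.2) by adding the success and failure counts to the two shape parameters: α = 4.9+27 = 31.9, β = 6.2+15 = 21.2.

Posterior: Beta(31.9, 21.2)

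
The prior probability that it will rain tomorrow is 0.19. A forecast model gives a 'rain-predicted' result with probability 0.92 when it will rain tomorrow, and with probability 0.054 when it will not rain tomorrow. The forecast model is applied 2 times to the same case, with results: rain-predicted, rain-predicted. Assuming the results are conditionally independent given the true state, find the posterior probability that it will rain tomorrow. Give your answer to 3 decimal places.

With H the event that it will rain tomorrow, the joint likelihood of the observed sequence is P(data|H) = 0.92·0.92 = 0.84640 and P(data|¬H) = 0.054·0.054 = 0.0029160.
Bayes: P(H|data) = 0.19·0.84640 / (0.19·0.84640 + 0.81·0.0029160) = 0.16082/0.16318 = 0.9855.

Posterior P(H) ≈ 0.986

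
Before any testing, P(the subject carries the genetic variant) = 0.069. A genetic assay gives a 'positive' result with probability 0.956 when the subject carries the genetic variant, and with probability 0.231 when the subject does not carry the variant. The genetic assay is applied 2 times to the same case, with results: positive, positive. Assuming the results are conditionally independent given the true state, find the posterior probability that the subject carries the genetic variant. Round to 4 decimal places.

Let H be the event that the subject carries the genetic variant; start with P(H) = 0.069. P('positive'|H) = 0.956, P('positive'|¬H) = 0.231.
Update on result 1 ('positive'): P(H) ← 0.956·0.0690 / (0.956·0.0690 + 0.231·0.9310) = 0.065964/0.28103 = 0.2347.
Update on result 2 ('positive'): P(H) ← 0.956·0.2347 / (0.956·0.2347 + 0.231·0.7653) = 0.22440/0.40118 = 0.5594.

Posterior P(H) ≈ 0.5594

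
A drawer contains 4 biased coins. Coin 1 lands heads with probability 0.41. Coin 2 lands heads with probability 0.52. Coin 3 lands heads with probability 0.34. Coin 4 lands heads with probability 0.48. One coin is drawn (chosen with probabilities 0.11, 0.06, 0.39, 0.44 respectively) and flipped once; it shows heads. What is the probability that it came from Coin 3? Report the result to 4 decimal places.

P(heads|C1) = 0.41; P(heads|C2) = 0.52; P(heads|C3) = 0.34; P(heads|C4) = 0.48.
Prior × likelihood for each source: 0.11·0.41=0.04510, 0.06·0.52=0.03120, 0.39·0.34=0.1326, 0.44·0.48=0.2112. Summing gives P(heads) = 0.42010.
P(Coin 3 | heads) = 0.1326 / 0.42010 = 0.3156.

Posterior probability ≈ 0.3156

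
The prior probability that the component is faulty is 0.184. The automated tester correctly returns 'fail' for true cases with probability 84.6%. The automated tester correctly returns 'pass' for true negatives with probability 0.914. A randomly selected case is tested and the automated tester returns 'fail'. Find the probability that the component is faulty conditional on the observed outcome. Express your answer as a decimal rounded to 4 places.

P(H | E) ≈ 0.6893

Write H for 'the component is faulty'. Prior odds H:¬H = 0.184/0.816 = 0.22549. For the 'fail' outcome, the likelihood ratio is 0.846/0.086 = 9.8372.
Posterior odds = 0.22549 × 9.8372 = 2.2182, so P(H|E) = 2.2182/(1+2.2182) = 0.6893.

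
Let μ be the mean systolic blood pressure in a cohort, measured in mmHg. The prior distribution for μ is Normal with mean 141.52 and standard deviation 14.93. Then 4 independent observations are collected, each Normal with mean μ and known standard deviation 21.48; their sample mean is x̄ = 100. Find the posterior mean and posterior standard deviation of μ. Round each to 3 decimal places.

Posterior mean ≈ 114.159; posterior SD ≈ 8.719

With known σ, the Normal prior is conjugate. Weight on the data is w = (n/σ²)/(n/σ² + 1/τ₀²) = 0.00866945/(0.00866945+0.00448622) = 0.65899.
Posterior mean = w·x̄ + (1−w)·μ₀ = 0.65899·100 + 0.34101·141.52 = 114.159. Posterior variance = 1/(0.00866945+0.00448622) = 76.0129, so SD = 8.719.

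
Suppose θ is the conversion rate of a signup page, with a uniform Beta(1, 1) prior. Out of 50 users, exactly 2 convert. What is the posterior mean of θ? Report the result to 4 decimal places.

Observing 2 successes and 48 failures updates Beta(1, 1) by adding the success and failure counts to the two shape parameters: α = 1+2 = 3, β = 1+48 = 49.
E[θ | data] = 3/(3+49) = 0.0577.

Posterior mean ≈ 0.0577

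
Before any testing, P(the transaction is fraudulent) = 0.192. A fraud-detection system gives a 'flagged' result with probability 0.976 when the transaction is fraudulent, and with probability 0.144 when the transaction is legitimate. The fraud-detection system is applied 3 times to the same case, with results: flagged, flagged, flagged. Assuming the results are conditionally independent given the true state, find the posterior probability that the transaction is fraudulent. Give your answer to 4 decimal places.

With H the event that the transaction is fraudulent, the joint likelihood of the observed sequence is P(data|H) = 0.976·0.976·0.976 = 0.92971 and P(data|¬H) = 0.144·0.144·0.144 = 0.0029860.
Bayes: P(H|data) = 0.192·0.92971 / (0.192·0.92971 + 0.808·0.0029860) = 0.17851/0.18092 = 0.9867.

Posterior P(H) ≈ 0.9867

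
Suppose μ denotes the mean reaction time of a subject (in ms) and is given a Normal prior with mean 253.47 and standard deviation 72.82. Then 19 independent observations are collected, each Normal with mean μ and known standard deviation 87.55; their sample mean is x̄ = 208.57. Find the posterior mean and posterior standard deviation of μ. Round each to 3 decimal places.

Posterior mean ≈ 211.744; posterior SD ≈ 19.362

Prior precision 1/τ₀² = 1/72.82² = 0.00018858; data precision n/σ² = 19/87.55² = 0.00247880.
Posterior precision = 0.00018858 + 0.00247880 = 0.00266738, giving posterior SD = 1/√0.00266738 = 19.362.
Posterior mean = (0.00018858·253.47 + 0.00247880·208.57) / 0.00266738 = 211.744.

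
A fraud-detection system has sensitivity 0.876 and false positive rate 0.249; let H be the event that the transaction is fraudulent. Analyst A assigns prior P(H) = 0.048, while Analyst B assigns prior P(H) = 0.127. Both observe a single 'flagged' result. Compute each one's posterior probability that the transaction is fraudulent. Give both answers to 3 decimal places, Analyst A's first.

Analyst A: 0.151; Analyst B: 0.339

The likelihood ratio for a 'flagged' result is 0.876/0.249 = 3.5181.
Analyst A: prior odds 0.048/0.952 = 0.050420; posterior odds 0.17738; posterior probability 0.151.
Analyst B: prior odds 0.127/0.873 = 0.14548; posterior odds 0.51179; posterior probability 0.339.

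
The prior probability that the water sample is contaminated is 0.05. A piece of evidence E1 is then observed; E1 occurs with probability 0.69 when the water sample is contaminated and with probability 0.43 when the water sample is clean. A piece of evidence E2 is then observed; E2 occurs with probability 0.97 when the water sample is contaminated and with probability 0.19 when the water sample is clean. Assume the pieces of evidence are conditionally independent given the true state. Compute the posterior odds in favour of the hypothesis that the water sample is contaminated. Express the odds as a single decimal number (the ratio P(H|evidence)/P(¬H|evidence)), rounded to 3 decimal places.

Posterior odds ≈ 0.431

Prior odds = 0.05/(1−0.05) = 0.052632.
Likelihood ratio for E1 = 0.69/0.43 = 1.6047.
Likelihood ratio for E2 = 0.97/0.19 = 5.1053.
Posterior odds = prior odds × LR₁ × LR₂ = 0.43117.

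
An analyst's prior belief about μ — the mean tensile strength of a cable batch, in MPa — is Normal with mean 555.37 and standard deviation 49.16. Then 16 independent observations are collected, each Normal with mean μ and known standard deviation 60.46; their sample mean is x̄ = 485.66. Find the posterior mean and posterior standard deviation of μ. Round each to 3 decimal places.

Posterior mean ≈ 491.681; posterior SD ≈ 14.448

With known σ, the Normal prior is conjugate. Weight on the data is w = (n/σ²)/(n/σ² + 1/τ₀²) = 0.00437707/(0.00437707+0.00041379) = 0.91363.
Posterior mean = w·x̄ + (1−w)·μ₀ = 0.91363·485.66 + 0.086370·555.37 = 491.681. Posterior variance = 1/(0.00437707+0.00041379) = 208.731, so SD = 14.448.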